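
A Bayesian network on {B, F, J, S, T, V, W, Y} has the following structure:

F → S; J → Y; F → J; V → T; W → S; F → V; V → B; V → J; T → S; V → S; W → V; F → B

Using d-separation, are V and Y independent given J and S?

There are 6 undirected paths between V and Y; checking each against the conditioning set {J, S}:
  1. V → S ← F → J → Y — S:collider[open]; F:fork[open]; J:chain[blocks] ⇒ blocked
  2. V → J → Y — J:chain[blocks] ⇒ blocked
  3. V → T → S ← F → J → Y — T:chain[open]; S:collider[open]; F:fork[open]; J:chain[blocks] ⇒ blocked
  4. V ← W → S ← F → J → Y — W:fork[open]; S:collider[open]; F:fork[open]; J:chain[blocks] ⇒ blocked
  5. V ← F → J → Y — F:fork[open]; J:chain[blocks] ⇒ blocked
  6. V → B ← F → J → Y — B:collider[blocks]; F:fork[open]; J:chain[blocks] ⇒ blocked
Since every path is blocked, d-separation holds.

Yes — V and Y are d-separated given {J, S}.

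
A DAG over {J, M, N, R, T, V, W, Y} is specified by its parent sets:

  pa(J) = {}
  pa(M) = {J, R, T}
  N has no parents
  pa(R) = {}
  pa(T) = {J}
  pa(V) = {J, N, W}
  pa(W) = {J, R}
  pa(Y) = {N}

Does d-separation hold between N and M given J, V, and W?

Yes

We examine all 6 paths between N and M:
Path 1: N → V ← J → T → M
  J is a fork here and J is conditioned on, so the path is blocked at J.
Path 2: N → V ← J → M
  J is a fork here and J is conditioned on, so the path is blocked at J.
Path 3: N → V ← J → W ← R → M
  J is a fork here and J is conditioned on, so the path is blocked at J.
Path 4: N → V ← W ← R → M
  W is a chain here and W is conditioned on, so the path is blocked at W.
Path 5: N → V ← W ← J → T → M
  W is a chain here and W is conditioned on, so the path is blocked at W.
Path 6: N → V ← W ← J → M
  W is a chain here and W is conditioned on, so the path is blocked at W.
Since every path is blocked, d-separation holds.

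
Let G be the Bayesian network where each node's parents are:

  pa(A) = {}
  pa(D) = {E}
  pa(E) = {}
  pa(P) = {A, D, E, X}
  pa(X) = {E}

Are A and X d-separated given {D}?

Yes

We examine all 3 paths between A and X:
Path 1: A → P ← D ← E → X
  P is a collider here and neither P nor any of its descendants is conditioned on, so the collider stays closed — the path is blocked at P.
Path 2: A → P ← E → X
  P is a collider here and neither P nor any of its descendants is conditioned on, so the collider stays closed — the path is blocked at P.
Path 3: A → P ← X
  P is a collider here and neither P nor any of its descendants is conditioned on, so the collider stays closed — the path is blocked at P.
All paths are blocked; A ⊥ X | {D} holds.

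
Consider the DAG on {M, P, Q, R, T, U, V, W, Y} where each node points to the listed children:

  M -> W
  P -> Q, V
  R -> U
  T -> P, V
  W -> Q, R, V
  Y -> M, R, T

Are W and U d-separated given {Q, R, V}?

Yes — W and U are d-separated given {Q, R, V}.

There are 6 undirected paths between W and U; checking each against the conditioning set {Q, R, V}:
Path 1: W → Q ← P → V ← T ← Y → R → U
  R is a chain here and R is conditioned on, so the path is blocked at R.
Path 2: W → Q ← P ← T ← Y → R → U
  R is a chain here and R is conditioned on, so the path is blocked at R.
Path 3: W → V ← T ← Y → R → U
  R is a chain here and R is conditioned on, so the path is blocked at R.
Path 4: W → V ← P ← T ← Y → R → U
  R is a chain here and R is conditioned on, so the path is blocked at R.
Path 5: W ← M ← Y → R → U
  R is a chain here and R is conditioned on, so the path is blocked at R.
Path 6: W → R → U
  R is a chain here and R is conditioned on, so the path is blocked at R.
All paths are blocked; W ⊥ U | {Q, R, V} holds.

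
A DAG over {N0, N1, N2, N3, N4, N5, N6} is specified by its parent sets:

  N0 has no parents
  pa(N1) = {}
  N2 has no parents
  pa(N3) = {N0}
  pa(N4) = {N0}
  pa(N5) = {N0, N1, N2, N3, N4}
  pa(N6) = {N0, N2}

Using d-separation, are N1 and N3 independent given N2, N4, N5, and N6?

Enumerating the 4 paths from N1 to N3 and testing each for blocking by {N2, N4, N5, N6}:
Path 1: N1 → N5 ← N4 ← N0 → N3
  N4 is a chain here and N4 is conditioned on, so the path is blocked at N4.
Path 2: N1 → N5 ← N2 → N6 ← N0 → N3
  N2 is a fork here and N2 is conditioned on, so the path is blocked at N2.
Path 3: N1 → N5 ← N3
  N5 is a collider and N5 is conditioned on, which opens it — no node blocks this path, so it is active.
Path 4: N1 → N5 ← N0 → N3
  N5 is a collider and N5 is conditioned on, which opens it; N0 is a fork and N0 is not conditioned on — no node blocks this path, so it is active.
Because an active path exists, N1 and N3 are not d-separated.

No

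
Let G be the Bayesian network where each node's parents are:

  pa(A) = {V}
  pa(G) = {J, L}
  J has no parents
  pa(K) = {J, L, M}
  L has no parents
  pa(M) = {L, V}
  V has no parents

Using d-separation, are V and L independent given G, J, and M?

We examine all 3 paths between V and L:
Path 1: V → M → K ← L
  M is a chain here and M is conditioned on, so the path is blocked at M.
Path 2: V → M → K ← J → G ← L
  M is a chain here and M is conditioned on, so the path is blocked at M.
Path 3: V → M ← L
  M is a collider and M is conditioned on, which opens it — no node blocks this path, so it is active.
At least one path is unblocked, so d-separation fails.

No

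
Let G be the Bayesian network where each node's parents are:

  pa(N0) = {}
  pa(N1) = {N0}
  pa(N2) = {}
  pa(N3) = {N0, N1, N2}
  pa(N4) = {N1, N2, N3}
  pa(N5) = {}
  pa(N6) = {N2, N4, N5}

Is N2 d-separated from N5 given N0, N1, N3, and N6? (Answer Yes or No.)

We examine all 5 paths between N2 and N5:
Path 1: N2 → N6 ← N5
  N6 is a collider and N6 is conditioned on, which opens it — no node blocks this path, so it is active.
Path 2: N2 → N3 ← N0 → N1 → N4 → N6 ← N5
  N0 is a fork here and N0 is conditioned on, so the path is blocked at N0.
Path 3: N2 → N3 ← N1 → N4 → N6 ← N5
  N1 is a fork here and N1 is conditioned on, so the path is blocked at N1.
Path 4: N2 → N3 → N4 → N6 ← N5
  N3 is a chain here and N3 is conditioned on, so the path is blocked at N3.
Path 5: N2 → N4 → N6 ← N5
  N4 is a chain and N4 is not conditioned on; N6 is a collider and N6 is conditioned on, which opens it — no node blocks this path, so it is active.
At least one path is unblocked, so d-separation fails.

No — N2 and N5 are not d-separated given {N0, N1, N3, N6}.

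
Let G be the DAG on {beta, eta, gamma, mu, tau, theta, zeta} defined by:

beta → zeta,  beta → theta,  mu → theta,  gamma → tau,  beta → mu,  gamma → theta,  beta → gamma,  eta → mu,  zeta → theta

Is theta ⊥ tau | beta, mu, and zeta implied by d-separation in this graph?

No

Enumerating the 4 paths from theta to tau and testing each for blocking by {beta, mu, zeta}:
Path 1: theta ← zeta ← beta → gamma → tau
  zeta is a chain here and zeta is conditioned on, so the path is blocked at zeta.
Path 2: theta ← mu ← beta → gamma → tau
  mu is a chain here and mu is conditioned on, so the path is blocked at mu.
Path 3: theta ← gamma → tau
  gamma is a fork and gamma is not conditioned on — no node blocks this path, so it is active.
Path 4: theta ← beta → gamma → tau
  beta is a fork here and beta is conditioned on, so the path is blocked at beta.
At least one path is unblocked, so d-separation fails.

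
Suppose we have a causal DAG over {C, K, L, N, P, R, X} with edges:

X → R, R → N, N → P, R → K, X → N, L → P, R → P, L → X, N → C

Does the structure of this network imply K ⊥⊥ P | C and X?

Enumerating the 5 paths from K to P and testing each for blocking by {C, X}:
Path 1: K ← R ← X ← L → P
  X is a chain here and X is conditioned on, so the path is blocked at X.
Path 2: K ← R ← X → N → P
  X is a fork here and X is conditioned on, so the path is blocked at X.
Path 3: K ← R → P
  R is a fork and R is not conditioned on — no node blocks this path, so it is active.
Path 4: K ← R → N ← X ← L → P
  X is a chain here and X is conditioned on, so the path is blocked at X.
Path 5: K ← R → N → P
  R is a fork and R is not conditioned on; N is a chain and N is not conditioned on — no node blocks this path, so it is active.
Since the path K ← R → P is active, K and P are not d-separated given {C, X}.

No — K and P are not d-separated given {C, X}.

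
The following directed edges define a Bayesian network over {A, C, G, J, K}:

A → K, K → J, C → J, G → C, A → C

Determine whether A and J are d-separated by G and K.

2 paths connect A and J; each must be blocked for d-separation to hold:
Path 1: A → C → J
  C is a chain and C is not conditioned on — no node blocks this path, so it is active.
Path 2: A → K → J
  K is a chain here and K is conditioned on, so the path is blocked at K.
Since the path A → C → J is active, A and J are not d-separated given {G, K}.

No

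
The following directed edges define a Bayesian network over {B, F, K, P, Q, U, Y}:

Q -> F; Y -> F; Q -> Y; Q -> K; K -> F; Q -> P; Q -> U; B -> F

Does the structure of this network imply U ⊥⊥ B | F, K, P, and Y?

3 paths connect U and B; each must be blocked for d-separation to hold:
  1. U ← Q → Y → F ← B — Q:fork[open]; Y:chain[blocks]; F:collider[open] ⇒ blocked
  2. U ← Q → K → F ← B — Q:fork[open]; K:chain[blocks]; F:collider[open] ⇒ blocked
  3. U ← Q → F ← B — Q:fork[open]; F:collider[open] ⇒ active
Because an active path exists, U and B are not d-separated.

No — U and B are not d-separated given {F, K, P, Y}.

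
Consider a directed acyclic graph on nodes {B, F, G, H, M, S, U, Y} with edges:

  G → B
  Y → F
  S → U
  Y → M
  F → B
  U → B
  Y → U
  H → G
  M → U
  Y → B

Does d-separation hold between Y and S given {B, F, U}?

No

4 paths connect Y and S; each must be blocked for d-separation to hold:
Path 1: Y → B ← U ← S
  U is a chain here and U is conditioned on, so the path is blocked at U.
Path 2: Y → M → U ← S
  M is a chain and M is not conditioned on; U is a collider and U is conditioned on, which opens it — no node blocks this path, so it is active.
Path 3: Y → F → B ← U ← S
  F is a chain here and F is conditioned on, so the path is blocked at F.
Path 4: Y → U ← S
  U is a collider and U is conditioned on, which opens it — no node blocks this path, so it is active.
Since the path Y → M → U ← S is active, Y and S are not d-separated given {B, F, U}.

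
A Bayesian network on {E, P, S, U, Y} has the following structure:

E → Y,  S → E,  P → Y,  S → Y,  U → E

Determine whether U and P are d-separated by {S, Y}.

No

2 paths connect U and P; each must be blocked for d-separation to hold:
  1. U → E → Y ← P — E:chain[open]; Y:collider[open] ⇒ active
  2. U → E ← S → Y ← P — E:collider[open]; S:fork[blocks]; Y:collider[open] ⇒ blocked
Because an active path exists, U and P are not d-separated.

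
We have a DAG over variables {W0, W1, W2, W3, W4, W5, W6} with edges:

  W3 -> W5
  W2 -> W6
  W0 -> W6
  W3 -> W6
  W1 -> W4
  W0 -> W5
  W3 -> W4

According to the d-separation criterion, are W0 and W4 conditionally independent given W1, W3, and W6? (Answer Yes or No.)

There are 2 undirected paths between W0 and W4; checking each against the conditioning set {W1, W3, W6}:
  1. W0 → W6 ← W3 → W4 — W6:collider[open]; W3:fork[blocks] ⇒ blocked
  2. W0 → W5 ← W3 → W4 — W5:collider[blocks]; W3:fork[blocks] ⇒ blocked
Since every path is blocked, d-separation holds.

Yes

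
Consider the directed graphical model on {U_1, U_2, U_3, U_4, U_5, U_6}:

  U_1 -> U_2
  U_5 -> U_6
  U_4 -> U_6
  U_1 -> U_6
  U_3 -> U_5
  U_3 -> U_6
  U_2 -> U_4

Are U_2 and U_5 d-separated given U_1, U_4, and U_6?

We examine all 4 paths between U_2 and U_5:
Path 1: U_2 ← U_1 → U_6 ← U_3 → U_5
  U_1 is a fork here and U_1 is conditioned on, so the path is blocked at U_1.
Path 2: U_2 ← U_1 → U_6 ← U_5
  U_1 is a fork here and U_1 is conditioned on, so the path is blocked at U_1.
Path 3: U_2 → U_4 → U_6 ← U_3 → U_5
  U_4 is a chain here and U_4 is conditioned on, so the path is blocked at U_4.
Path 4: U_2 → U_4 → U_6 ← U_5
  U_4 is a chain here and U_4 is conditioned on, so the path is blocked at U_4.
Since every path is blocked, d-separation holds.

Yes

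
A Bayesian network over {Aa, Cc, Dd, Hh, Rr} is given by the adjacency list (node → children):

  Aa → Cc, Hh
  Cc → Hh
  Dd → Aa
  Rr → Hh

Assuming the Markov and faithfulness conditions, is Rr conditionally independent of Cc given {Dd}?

Yes

There are 2 undirected paths between Rr and Cc; checking each against the conditioning set {Dd}:
  1. Rr → Hh ← Cc — Hh:collider[blocks] ⇒ blocked
  2. Rr → Hh ← Aa → Cc — Hh:collider[blocks]; Aa:fork[open] ⇒ blocked
Every path is blocked, so Rr and Cc are d-separated given {Dd}.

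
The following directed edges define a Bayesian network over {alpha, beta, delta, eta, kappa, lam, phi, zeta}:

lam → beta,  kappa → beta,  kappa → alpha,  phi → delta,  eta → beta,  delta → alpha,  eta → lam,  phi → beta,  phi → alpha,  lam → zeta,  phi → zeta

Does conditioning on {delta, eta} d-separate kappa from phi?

Yes

Enumerating the 5 paths from kappa to phi and testing each for blocking by {delta, eta}:
Path 1: kappa → alpha ← phi
  alpha is a collider here and neither alpha nor any of its descendants is conditioned on, so the collider stays closed — the path is blocked at alpha.
Path 2: kappa → alpha ← delta ← phi
  alpha is a collider here and neither alpha nor any of its descendants is conditioned on, so the collider stays closed — the path is blocked at alpha.
Path 3: kappa → beta ← phi
  beta is a collider here and neither beta nor any of its descendants is conditioned on, so the collider stays closed — the path is blocked at beta.
Path 4: kappa → beta ← lam → zeta ← phi
  beta is a collider here and neither beta nor any of its descendants is conditioned on, so the collider stays closed — the path is blocked at beta.
Path 5: kappa → beta ← eta → lam → zeta ← phi
  beta is a collider here and neither beta nor any of its descendants is conditioned on, so the collider stays closed — the path is blocked at beta.
Since every path is blocked, d-separation holds.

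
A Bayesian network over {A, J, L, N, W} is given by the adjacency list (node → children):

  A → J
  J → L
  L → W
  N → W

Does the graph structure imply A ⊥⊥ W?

No

The only undirected path from A to W is:
Path 1: A → J → L → W
  J is a chain and J is not conditioned on; L is a chain and L is not conditioned on — no node blocks this path, so it is active.
At least one path is unblocked, so d-separation fails.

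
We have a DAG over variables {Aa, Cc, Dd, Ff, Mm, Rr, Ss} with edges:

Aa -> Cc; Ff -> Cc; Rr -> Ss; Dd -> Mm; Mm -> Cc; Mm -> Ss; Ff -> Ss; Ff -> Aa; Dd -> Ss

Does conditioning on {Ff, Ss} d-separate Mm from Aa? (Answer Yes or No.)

Yes — Mm and Aa are d-separated given {Ff, Ss}.

6 paths connect Mm and Aa; each must be blocked for d-separation to hold:
  1. Mm → Cc ← Ff → Aa — Cc:collider[blocks]; Ff:fork[blocks] ⇒ blocked
  2. Mm → Cc ← Aa — Cc:collider[blocks] ⇒ blocked
  3. Mm → Ss ← Ff → Cc ← Aa — Ss:collider[open]; Ff:fork[blocks]; Cc:collider[blocks] ⇒ blocked
  4. Mm → Ss ← Ff → Aa — Ss:collider[open]; Ff:fork[blocks] ⇒ blocked
  5. Mm ← Dd → Ss ← Ff → Cc ← Aa — Dd:fork[open]; Ss:collider[open]; Ff:fork[blocks]; Cc:collider[blocks] ⇒ blocked
  6. Mm ← Dd → Ss ← Ff → Aa — Dd:fork[open]; Ss:collider[open]; Ff:fork[blocks] ⇒ blocked
All paths are blocked; Mm ⊥ Aa | {Ff, Ss} holds.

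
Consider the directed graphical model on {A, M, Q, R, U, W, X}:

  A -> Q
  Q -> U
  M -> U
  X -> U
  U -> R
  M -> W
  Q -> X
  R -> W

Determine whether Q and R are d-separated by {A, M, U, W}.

We examine all 4 paths between Q and R:
  1. Q → U → R — U:chain[blocks] ⇒ blocked
  2. Q → U ← M → W ← R — U:collider[open]; M:fork[blocks]; W:collider[open] ⇒ blocked
  3. Q → X → U → R — X:chain[open]; U:chain[blocks] ⇒ blocked
  4. Q → X → U ← M → W ← R — X:chain[open]; U:collider[open]; M:fork[blocks]; W:collider[open] ⇒ blocked
Since every path is blocked, d-separation holds.

Yes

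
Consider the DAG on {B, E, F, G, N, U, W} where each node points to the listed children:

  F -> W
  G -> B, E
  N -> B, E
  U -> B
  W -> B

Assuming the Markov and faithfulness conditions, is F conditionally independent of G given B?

We examine all 2 paths between F and G:
Path 1: F → W → B ← G
  W is a chain and W is not conditioned on; B is a collider and B is conditioned on, which opens it — no node blocks this path, so it is active.
Path 2: F → W → B ← N → E ← G
  E is a collider here and neither E nor any of its descendants is conditioned on, so the collider stays closed — the path is blocked at E.
Because an active path exists, F and G are not d-separated.

No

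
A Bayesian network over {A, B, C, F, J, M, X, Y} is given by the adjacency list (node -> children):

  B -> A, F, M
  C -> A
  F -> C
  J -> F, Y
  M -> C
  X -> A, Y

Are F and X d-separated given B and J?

We examine all 5 paths between F and X:
  1. F ← B → M → C → A ← X — B:fork[blocks]; M:chain[open]; C:chain[open]; A:collider[blocks] ⇒ blocked
  2. F ← B → A ← X — B:fork[blocks]; A:collider[blocks] ⇒ blocked
  3. F → C ← M ← B → A ← X — C:collider[blocks]; M:chain[open]; B:fork[blocks]; A:collider[blocks] ⇒ blocked
  4. F → C → A ← X — C:chain[open]; A:collider[blocks] ⇒ blocked
  5. F ← J → Y ← X — J:fork[blocks]; Y:collider[blocks] ⇒ blocked
All paths are blocked; F ⊥ X | {B, J} holds.

Yes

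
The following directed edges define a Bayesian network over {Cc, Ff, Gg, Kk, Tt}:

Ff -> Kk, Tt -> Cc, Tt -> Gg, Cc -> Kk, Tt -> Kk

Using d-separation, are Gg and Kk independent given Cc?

No

2 paths connect Gg and Kk; each must be blocked for d-separation to hold:
Path 1: Gg ← Tt → Kk
  Tt is a fork and Tt is not conditioned on — no node blocks this path, so it is active.
Path 2: Gg ← Tt → Cc → Kk
  Cc is a chain here and Cc is conditioned on, so the path is blocked at Cc.
At least one path is unblocked, so d-separation fails.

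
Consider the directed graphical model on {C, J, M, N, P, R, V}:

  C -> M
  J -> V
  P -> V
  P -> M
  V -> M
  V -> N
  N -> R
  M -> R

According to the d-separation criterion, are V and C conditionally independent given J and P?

We examine all 3 paths between V and C:
Path 1: V → M ← C
  M is a collider here and neither M nor any of its descendants is conditioned on, so the collider stays closed — the path is blocked at M.
Path 2: V → N → R ← M ← C
  R is a collider here and neither R nor any of its descendants is conditioned on, so the collider stays closed — the path is blocked at R.
Path 3: V ← P → M ← C
  P is a fork here and P is conditioned on, so the path is blocked at P.
All paths are blocked; V ⊥ C | {J, P} holds.

Yes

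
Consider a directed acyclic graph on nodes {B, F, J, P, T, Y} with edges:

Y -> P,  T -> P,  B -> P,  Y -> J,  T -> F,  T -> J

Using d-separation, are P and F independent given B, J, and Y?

2 paths connect P and F; each must be blocked for d-separation to hold:
  1. P ← Y → J ← T → F — Y:fork[blocks]; J:collider[open]; T:fork[open] ⇒ blocked
  2. P ← T → F — T:fork[open] ⇒ active
Because an active path exists, P and F are not d-separated.

No — P and F are not d-separated given {B, J, Y}.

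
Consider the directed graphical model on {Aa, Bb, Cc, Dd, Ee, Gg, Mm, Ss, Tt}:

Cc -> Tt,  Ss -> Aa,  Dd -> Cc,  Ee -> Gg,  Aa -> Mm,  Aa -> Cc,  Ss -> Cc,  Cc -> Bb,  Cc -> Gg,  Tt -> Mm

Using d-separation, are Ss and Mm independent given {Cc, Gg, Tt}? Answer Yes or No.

4 paths connect Ss and Mm; each must be blocked for d-separation to hold:
  1. Ss → Aa → Cc → Tt → Mm — Aa:chain[open]; Cc:chain[blocks]; Tt:chain[blocks] ⇒ blocked
  2. Ss → Aa → Mm — Aa:chain[open] ⇒ active
  3. Ss → Cc ← Aa → Mm — Cc:collider[open]; Aa:fork[open] ⇒ active
  4. Ss → Cc → Tt → Mm — Cc:chain[blocks]; Tt:chain[blocks] ⇒ blocked
Since the path Ss → Aa → Mm is active, Ss and Mm are not d-separated given {Cc, Gg, Tt}.

No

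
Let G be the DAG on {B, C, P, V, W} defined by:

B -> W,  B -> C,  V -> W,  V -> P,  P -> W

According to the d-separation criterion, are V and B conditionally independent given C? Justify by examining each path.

We examine all 2 paths between V and B:
Path 1: V → W ← B
  W is a collider here and neither W nor any of its descendants is conditioned on, so the collider stays closed — the path is blocked at W.
Path 2: V → P → W ← B
  W is a collider here and neither W nor any of its descendants is conditioned on, so the collider stays closed — the path is blocked at W.
All paths are blocked; V ⊥ B | {C} holds.

Yes — V and B are d-separated given {C}.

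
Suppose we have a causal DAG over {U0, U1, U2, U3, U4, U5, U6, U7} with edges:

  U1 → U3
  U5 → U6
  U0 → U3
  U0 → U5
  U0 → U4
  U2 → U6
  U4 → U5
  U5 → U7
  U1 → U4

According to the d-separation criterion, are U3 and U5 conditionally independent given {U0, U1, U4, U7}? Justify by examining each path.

There are 4 undirected paths between U3 and U5; checking each against the conditioning set {U0, U1, U4, U7}:
  1. U3 ← U0 → U5 — U0:fork[blocks] ⇒ blocked
  2. U3 ← U0 → U4 → U5 — U0:fork[blocks]; U4:chain[blocks] ⇒ blocked
  3. U3 ← U1 → U4 ← U0 → U5 — U1:fork[blocks]; U4:collider[open]; U0:fork[blocks] ⇒ blocked
  4. U3 ← U1 → U4 → U5 — U1:fork[blocks]; U4:chain[blocks] ⇒ blocked
Since every path is blocked, d-separation holds.

Yes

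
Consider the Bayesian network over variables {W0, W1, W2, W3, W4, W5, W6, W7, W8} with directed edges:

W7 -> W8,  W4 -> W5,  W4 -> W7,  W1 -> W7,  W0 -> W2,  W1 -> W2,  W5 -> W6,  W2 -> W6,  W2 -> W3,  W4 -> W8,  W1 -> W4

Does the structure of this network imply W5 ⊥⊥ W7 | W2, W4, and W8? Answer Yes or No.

Yes

Enumerating the 6 paths from W5 to W7 and testing each for blocking by {W2, W4, W8}:
Path 1: W5 → W6 ← W2 ← W1 → W7
  W6 is a collider here and neither W6 nor any of its descendants is conditioned on, so the collider stays closed — the path is blocked at W6.
Path 2: W5 → W6 ← W2 ← W1 → W4 → W8 ← W7
  W6 is a collider here and neither W6 nor any of its descendants is conditioned on, so the collider stays closed — the path is blocked at W6.
Path 3: W5 → W6 ← W2 ← W1 → W4 → W7
  W6 is a collider here and neither W6 nor any of its descendants is conditioned on, so the collider stays closed — the path is blocked at W6.
Path 4: W5 ← W4 → W8 ← W7
  W4 is a fork here and W4 is conditioned on, so the path is blocked at W4.
Path 5: W5 ← W4 → W7
  W4 is a fork here and W4 is conditioned on, so the path is blocked at W4.
Path 6: W5 ← W4 ← W1 → W7
  W4 is a chain here and W4 is conditioned on, so the path is blocked at W4.
All paths are blocked; W5 ⊥ W7 | {W2, W4, W8} holds.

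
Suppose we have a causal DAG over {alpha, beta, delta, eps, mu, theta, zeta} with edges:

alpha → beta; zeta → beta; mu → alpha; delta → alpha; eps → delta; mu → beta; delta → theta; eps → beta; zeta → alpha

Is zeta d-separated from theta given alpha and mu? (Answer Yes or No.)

No

We examine all 6 paths between zeta and theta:
Path 1: zeta → beta ← alpha ← delta → theta
  beta is a collider here and neither beta nor any of its descendants is conditioned on, so the collider stays closed — the path is blocked at beta.
Path 2: zeta → beta ← mu → alpha ← delta → theta
  beta is a collider here and neither beta nor any of its descendants is conditioned on, so the collider stays closed — the path is blocked at beta.
Path 3: zeta → beta ← eps → delta → theta
  beta is a collider here and neither beta nor any of its descendants is conditioned on, so the collider stays closed — the path is blocked at beta.
Path 4: zeta → alpha → beta ← eps → delta → theta
  alpha is a chain here and alpha is conditioned on, so the path is blocked at alpha.
Path 5: zeta → alpha ← mu → beta ← eps → delta → theta
  mu is a fork here and mu is conditioned on, so the path is blocked at mu.
Path 6: zeta → alpha ← delta → theta
  alpha is a collider and alpha is conditioned on, which opens it; delta is a fork and delta is not conditioned on — no node blocks this path, so it is active.
At least one path is unblocked, so d-separation fails.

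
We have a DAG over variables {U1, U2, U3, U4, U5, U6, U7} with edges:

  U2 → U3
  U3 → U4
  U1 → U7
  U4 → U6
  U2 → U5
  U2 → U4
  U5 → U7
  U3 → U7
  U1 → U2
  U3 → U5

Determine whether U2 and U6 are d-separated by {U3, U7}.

6 paths connect U2 and U6; each must be blocked for d-separation to hold:
Path 1: U2 → U4 → U6
  U4 is a chain and U4 is not conditioned on — no node blocks this path, so it is active.
Path 2: U2 → U5 → U7 ← U3 → U4 → U6
  U3 is a fork here and U3 is conditioned on, so the path is blocked at U3.
Path 3: U2 → U5 ← U3 → U4 → U6
  U3 is a fork here and U3 is conditioned on, so the path is blocked at U3.
Path 4: U2 → U3 → U4 → U6
  U3 is a chain here and U3 is conditioned on, so the path is blocked at U3.
Path 5: U2 ← U1 → U7 ← U5 ← U3 → U4 → U6
  U3 is a fork here and U3 is conditioned on, so the path is blocked at U3.
Path 6: U2 ← U1 → U7 ← U3 → U4 → U6
  U3 is a fork here and U3 is conditioned on, so the path is blocked at U3.
Since the path U2 → U4 → U6 is active, U2 and U6 are not d-separated given {U3, U7}.

No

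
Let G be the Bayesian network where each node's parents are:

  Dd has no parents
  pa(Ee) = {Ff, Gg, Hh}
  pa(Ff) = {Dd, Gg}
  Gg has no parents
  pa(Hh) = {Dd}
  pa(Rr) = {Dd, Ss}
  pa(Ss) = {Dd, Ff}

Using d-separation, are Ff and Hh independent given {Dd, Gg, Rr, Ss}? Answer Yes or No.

Yes

Enumerating the 5 paths from Ff to Hh and testing each for blocking by {Dd, Gg, Rr, Ss}:
  1. Ff → Ee ← Hh — Ee:collider[blocks] ⇒ blocked
  2. Ff → Ss → Rr ← Dd → Hh — Ss:chain[blocks]; Rr:collider[open]; Dd:fork[blocks] ⇒ blocked
  3. Ff → Ss ← Dd → Hh — Ss:collider[open]; Dd:fork[blocks] ⇒ blocked
  4. Ff ← Dd → Hh — Dd:fork[blocks] ⇒ blocked
  5. Ff ← Gg → Ee ← Hh — Gg:fork[blocks]; Ee:collider[blocks] ⇒ blocked
All paths are blocked; Ff ⊥ Hh | {Dd, Gg, Rr, Ss} holds.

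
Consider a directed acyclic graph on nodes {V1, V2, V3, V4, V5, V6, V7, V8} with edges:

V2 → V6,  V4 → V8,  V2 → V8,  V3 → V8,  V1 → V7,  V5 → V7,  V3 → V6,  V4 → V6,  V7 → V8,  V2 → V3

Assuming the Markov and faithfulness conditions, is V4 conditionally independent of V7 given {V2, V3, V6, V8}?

No — V4 and V7 are not d-separated given {V2, V3, V6, V8}.

5 paths connect V4 and V7; each must be blocked for d-separation to hold:
Path 1: V4 → V8 ← V7
  V8 is a collider and V8 is conditioned on, which opens it — no node blocks this path, so it is active.
Path 2: V4 → V6 ← V2 → V8 ← V7
  V2 is a fork here and V2 is conditioned on, so the path is blocked at V2.
Path 3: V4 → V6 ← V2 → V3 → V8 ← V7
  V2 is a fork here and V2 is conditioned on, so the path is blocked at V2.
Path 4: V4 → V6 ← V3 → V8 ← V7
  V3 is a fork here and V3 is conditioned on, so the path is blocked at V3.
Path 5: V4 → V6 ← V3 ← V2 → V8 ← V7
  V3 is a chain here and V3 is conditioned on, so the path is blocked at V3.
At least one path is unblocked, so d-separation fails.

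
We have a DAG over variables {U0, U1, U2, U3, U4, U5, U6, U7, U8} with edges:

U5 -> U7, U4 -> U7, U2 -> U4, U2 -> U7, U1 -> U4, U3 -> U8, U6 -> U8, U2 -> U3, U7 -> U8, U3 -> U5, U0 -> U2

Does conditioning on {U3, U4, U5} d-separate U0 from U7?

4 paths connect U0 and U7; each must be blocked for d-separation to hold:
Path 1: U0 → U2 → U3 → U5 → U7
  U3 is a chain here and U3 is conditioned on, so the path is blocked at U3.
Path 2: U0 → U2 → U3 → U8 ← U7
  U3 is a chain here and U3 is conditioned on, so the path is blocked at U3.
Path 3: U0 → U2 → U4 → U7
  U4 is a chain here and U4 is conditioned on, so the path is blocked at U4.
Path 4: U0 → U2 → U7
  U2 is a chain and U2 is not conditioned on — no node blocks this path, so it is active.
Since the path U0 → U2 → U7 is active, U0 and U7 are not d-separated given {U3, U4, U5}.

No — U0 and U7 are not d-separated given {U3, U4, U5}.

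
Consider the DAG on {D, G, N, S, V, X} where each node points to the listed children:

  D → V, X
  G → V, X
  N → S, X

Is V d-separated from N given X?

2 paths connect V and N; each must be blocked for d-separation to hold:
Path 1: V ← D → X ← N
  D is a fork and D is not conditioned on; X is a collider and X is conditioned on, which opens it — no node blocks this path, so it is active.
Path 2: V ← G → X ← N
  G is a fork and G is not conditioned on; X is a collider and X is conditioned on, which opens it — no node blocks this path, so it is active.
Since the path V ← D → X ← N is active, V and N are not d-separated given {X}.

No — V and N are not d-separated given {X}.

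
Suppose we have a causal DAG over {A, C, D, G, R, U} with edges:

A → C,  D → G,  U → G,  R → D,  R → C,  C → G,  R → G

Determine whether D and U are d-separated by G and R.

3 paths connect D and U; each must be blocked for d-separation to hold:
Path 1: D ← R → C → G ← U
  R is a fork here and R is conditioned on, so the path is blocked at R.
Path 2: D ← R → G ← U
  R is a fork here and R is conditioned on, so the path is blocked at R.
Path 3: D → G ← U
  G is a collider and G is conditioned on, which opens it — no node blocks this path, so it is active.
Since the path D → G ← U is active, D and U are not d-separated given {G, R}.

No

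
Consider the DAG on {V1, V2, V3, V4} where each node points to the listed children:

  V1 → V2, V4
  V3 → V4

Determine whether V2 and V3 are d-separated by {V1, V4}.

Only one path connects V2 and V3:
Path 1: V2 ← V1 → V4 ← V3
  V1 is a fork here and V1 is conditioned on, so the path is blocked at V1.
All paths are blocked; V2 ⊥ V3 | {V1, V4} holds.

Yes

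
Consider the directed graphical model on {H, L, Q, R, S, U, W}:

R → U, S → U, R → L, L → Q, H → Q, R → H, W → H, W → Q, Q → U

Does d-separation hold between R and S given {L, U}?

No — R and S are not d-separated given {L, U}.

Enumerating the 4 paths from R to S and testing each for blocking by {L, U}:
Path 1: R → L → Q → U ← S
  L is a chain here and L is conditioned on, so the path is blocked at L.
Path 2: R → H ← W → Q → U ← S
  H is a collider and its descendant U is conditioned on, which opens it; W is a fork and W is not conditioned on; Q is a chain and Q is not conditioned on; U is a collider and U is conditioned on, which opens it — no node blocks this path, so it is active.
Path 3: R → H → Q → U ← S
  H is a chain and H is not conditioned on; Q is a chain and Q is not conditioned on; U is a collider and U is conditioned on, which opens it — no node blocks this path, so it is active.
Path 4: R → U ← S
  U is a collider and U is conditioned on, which opens it — no node blocks this path, so it is active.
Because an active path exists, R and S are not d-separated.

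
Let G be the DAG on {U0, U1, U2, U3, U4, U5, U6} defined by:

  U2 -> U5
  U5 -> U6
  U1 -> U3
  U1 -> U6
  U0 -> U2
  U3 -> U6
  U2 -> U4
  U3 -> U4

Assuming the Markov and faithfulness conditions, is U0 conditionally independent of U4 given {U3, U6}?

No

We examine all 3 paths between U0 and U4:
Path 1: U0 → U2 → U5 → U6 ← U1 → U3 → U4
  U3 is a chain here and U3 is conditioned on, so the path is blocked at U3.
Path 2: U0 → U2 → U5 → U6 ← U3 → U4
  U3 is a fork here and U3 is conditioned on, so the path is blocked at U3.
Path 3: U0 → U2 → U4
  U2 is a chain and U2 is not conditioned on — no node blocks this path, so it is active.
At least one path is unblocked, so d-separation fails.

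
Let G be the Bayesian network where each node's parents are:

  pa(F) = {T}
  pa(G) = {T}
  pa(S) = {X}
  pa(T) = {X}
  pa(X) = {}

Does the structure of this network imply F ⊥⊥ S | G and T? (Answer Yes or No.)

Yes

Only one path connects F and S:
  1. F ← T ← X → S — T:chain[blocks]; X:fork[open] ⇒ blocked
Every path is blocked, so F and S are d-separated given {G, T}.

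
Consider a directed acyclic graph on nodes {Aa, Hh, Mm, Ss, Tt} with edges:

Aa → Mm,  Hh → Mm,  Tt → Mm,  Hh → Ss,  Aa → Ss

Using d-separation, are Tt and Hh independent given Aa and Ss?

Enumerating the 2 paths from Tt to Hh and testing each for blocking by {Aa, Ss}:
Path 1: Tt → Mm ← Aa → Ss ← Hh
  Mm is a collider here and neither Mm nor any of its descendants is conditioned on, so the collider stays closed — the path is blocked at Mm.
Path 2: Tt → Mm ← Hh
  Mm is a collider here and neither Mm nor any of its descendants is conditioned on, so the collider stays closed — the path is blocked at Mm.
Every path is blocked, so Tt and Hh are d-separated given {Aa, Ss}.

Yes — Tt and Hh are d-separated given {Aa, Ss}.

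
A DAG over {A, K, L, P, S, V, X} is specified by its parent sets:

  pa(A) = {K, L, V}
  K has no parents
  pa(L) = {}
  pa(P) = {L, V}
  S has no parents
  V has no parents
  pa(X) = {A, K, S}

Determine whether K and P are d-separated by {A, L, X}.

No

There are 4 undirected paths between K and P; checking each against the conditioning set {A, L, X}:
Path 1: K → A ← V → P
  A is a collider and A is conditioned on, which opens it; V is a fork and V is not conditioned on — no node blocks this path, so it is active.
Path 2: K → A ← L → P
  L is a fork here and L is conditioned on, so the path is blocked at L.
Path 3: K → X ← A ← V → P
  A is a chain here and A is conditioned on, so the path is blocked at A.
Path 4: K → X ← A ← L → P
  A is a chain here and A is conditioned on, so the path is blocked at A.
Because an active path exists, K and P are not d-separated.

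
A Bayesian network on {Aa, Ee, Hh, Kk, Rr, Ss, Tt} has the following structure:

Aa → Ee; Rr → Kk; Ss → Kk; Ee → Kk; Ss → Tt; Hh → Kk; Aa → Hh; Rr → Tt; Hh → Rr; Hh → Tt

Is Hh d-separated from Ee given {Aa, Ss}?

Enumerating the 6 paths from Hh to Ee and testing each for blocking by {Aa, Ss}:
Path 1: Hh → Kk ← Ee
  Kk is a collider here and neither Kk nor any of its descendants is conditioned on, so the collider stays closed — the path is blocked at Kk.
Path 2: Hh ← Aa → Ee
  Aa is a fork here and Aa is conditioned on, so the path is blocked at Aa.
Path 3: Hh → Rr → Kk ← Ee
  Kk is a collider here and neither Kk nor any of its descendants is conditioned on, so the collider stays closed — the path is blocked at Kk.
Path 4: Hh → Rr → Tt ← Ss → Kk ← Ee
  Tt is a collider here and neither Tt nor any of its descendants is conditioned on, so the collider stays closed — the path is blocked at Tt.
Path 5: Hh → Tt ← Rr → Kk ← Ee
  Tt is a collider here and neither Tt nor any of its descendants is conditioned on, so the collider stays closed — the path is blocked at Tt.
Path 6: Hh → Tt ← Ss → Kk ← Ee
  Tt is a collider here and neither Tt nor any of its descendants is conditioned on, so the collider stays closed — the path is blocked at Tt.
Every path is blocked, so Hh and Ee are d-separated given {Aa, Ss}.

Yes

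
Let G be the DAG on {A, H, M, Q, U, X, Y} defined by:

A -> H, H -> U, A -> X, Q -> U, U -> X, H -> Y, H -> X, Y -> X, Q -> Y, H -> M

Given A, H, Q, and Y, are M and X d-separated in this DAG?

Yes

6 paths connect M and X; each must be blocked for d-separation to hold:
  1. M ← H ← A → X — H:chain[blocks]; A:fork[blocks] ⇒ blocked
  2. M ← H → Y ← Q → U → X — H:fork[blocks]; Y:collider[open]; Q:fork[blocks]; U:chain[open] ⇒ blocked
  3. M ← H → Y → X — H:fork[blocks]; Y:chain[blocks] ⇒ blocked
  4. M ← H → U ← Q → Y → X — H:fork[blocks]; U:collider[blocks]; Q:fork[blocks]; Y:chain[blocks] ⇒ blocked
  5. M ← H → U → X — H:fork[blocks]; U:chain[open] ⇒ blocked
  6. M ← H → X — H:fork[blocks] ⇒ blocked
All paths are blocked; M ⊥ X | {A, H, Q, Y} holds.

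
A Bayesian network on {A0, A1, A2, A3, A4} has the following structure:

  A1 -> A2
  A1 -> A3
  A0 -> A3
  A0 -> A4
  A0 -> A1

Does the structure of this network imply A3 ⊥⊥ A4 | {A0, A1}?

We examine all 2 paths between A3 and A4:
  1. A3 ← A0 → A4 — A0:fork[blocks] ⇒ blocked
  2. A3 ← A1 ← A0 → A4 — A1:chain[blocks]; A0:fork[blocks] ⇒ blocked
Since every path is blocked, d-separation holds.

Yes — A3 and A4 are d-separated given {A0, A1}.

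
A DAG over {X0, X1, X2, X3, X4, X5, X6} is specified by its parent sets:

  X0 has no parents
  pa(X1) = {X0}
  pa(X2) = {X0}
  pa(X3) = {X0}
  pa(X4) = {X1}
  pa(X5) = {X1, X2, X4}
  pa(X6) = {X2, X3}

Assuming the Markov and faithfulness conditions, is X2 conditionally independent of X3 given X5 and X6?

No — X2 and X3 are not d-separated given {X5, X6}.

There are 4 undirected paths between X2 and X3; checking each against the conditioning set {X5, X6}:
Path 1: X2 ← X0 → X3
  X0 is a fork and X0 is not conditioned on — no node blocks this path, so it is active.
Path 2: X2 → X6 ← X3
  X6 is a collider and X6 is conditioned on, which opens it — no node blocks this path, so it is active.
Path 3: X2 → X5 ← X1 ← X0 → X3
  X5 is a collider and X5 is conditioned on, which opens it; X1 is a chain and X1 is not conditioned on; X0 is a fork and X0 is not conditioned on — no node blocks this path, so it is active.
Path 4: X2 → X5 ← X4 ← X1 ← X0 → X3
  X5 is a collider and X5 is conditioned on, which opens it; X4 is a chain and X4 is not conditioned on; X1 is a chain and X1 is not conditioned on; X0 is a fork and X0 is not conditioned on — no node blocks this path, so it is active.
At least one path is unblocked, so d-separation fails.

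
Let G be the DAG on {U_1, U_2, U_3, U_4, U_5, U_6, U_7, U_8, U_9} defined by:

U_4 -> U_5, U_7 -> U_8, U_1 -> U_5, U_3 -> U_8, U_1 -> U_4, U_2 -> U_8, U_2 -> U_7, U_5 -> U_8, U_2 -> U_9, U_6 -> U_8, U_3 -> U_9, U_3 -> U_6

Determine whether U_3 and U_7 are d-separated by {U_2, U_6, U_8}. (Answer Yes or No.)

No — U_3 and U_7 are not d-separated given {U_2, U_6, U_8}.

Enumerating the 6 paths from U_3 to U_7 and testing each for blocking by {U_2, U_6, U_8}:
Path 1: U_3 → U_6 → U_8 ← U_2 → U_7
  U_6 is a chain here and U_6 is conditioned on, so the path is blocked at U_6.
Path 2: U_3 → U_6 → U_8 ← U_7
  U_6 is a chain here and U_6 is conditioned on, so the path is blocked at U_6.
Path 3: U_3 → U_8 ← U_2 → U_7
  U_2 is a fork here and U_2 is conditioned on, so the path is blocked at U_2.
Path 4: U_3 → U_8 ← U_7
  U_8 is a collider and U_8 is conditioned on, which opens it — no node blocks this path, so it is active.
Path 5: U_3 → U_9 ← U_2 → U_8 ← U_7
  U_9 is a collider here and neither U_9 nor any of its descendants is conditioned on, so the collider stays closed — the path is blocked at U_9.
Path 6: U_3 → U_9 ← U_2 → U_7
  U_9 is a collider here and neither U_9 nor any of its descendants is conditioned on, so the collider stays closed — the path is blocked at U_9.
Because an active path exists, U_3 and U_7 are not d-separated.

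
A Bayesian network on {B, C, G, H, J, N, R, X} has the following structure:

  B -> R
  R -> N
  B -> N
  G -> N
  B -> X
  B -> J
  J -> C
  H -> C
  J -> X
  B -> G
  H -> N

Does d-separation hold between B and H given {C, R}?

No — B and H are not d-separated given {C, R}.

We examine all 5 paths between B and H:
Path 1: B → X ← J → C ← H
  X is a collider here and neither X nor any of its descendants is conditioned on, so the collider stays closed — the path is blocked at X.
Path 2: B → R → N ← H
  R is a chain here and R is conditioned on, so the path is blocked at R.
Path 3: B → N ← H
  N is a collider here and neither N nor any of its descendants is conditioned on, so the collider stays closed — the path is blocked at N.
Path 4: B → J → C ← H
  J is a chain and J is not conditioned on; C is a collider and C is conditioned on, which opens it — no node blocks this path, so it is active.
Path 5: B → G → N ← H
  N is a collider here and neither N nor any of its descendants is conditioned on, so the collider stays closed — the path is blocked at N.
Because an active path exists, B and H are not d-separated.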